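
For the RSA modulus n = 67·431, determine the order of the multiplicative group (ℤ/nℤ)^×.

For distinct primes, φ(pq) = (p−1)(q−1) = 66 × 430 = 28380.

28380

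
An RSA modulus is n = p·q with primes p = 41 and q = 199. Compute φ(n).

7920

φ(41) = 41 − 1 = 40.
φ(199) = 199 − 1 = 198.
Since φ is multiplicative, φ(8159) = 40 · 198 = 7920.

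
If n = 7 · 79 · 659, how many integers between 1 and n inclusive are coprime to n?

φ(7) = 7 − 1 = 6.
φ(79) = 79 − 1 = 78.
φ(659) = 659 − 1 = 658.
Multiply: 6 · 78 · 658 = 307944.

307944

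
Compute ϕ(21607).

First factor: 21607 = 17 * 31 * 41.
φ(17) = 17 − 1 = 16.
φ(31) = 31 − 1 = 30.
φ(41) = 41 − 1 = 40.
Since φ is multiplicative, φ(21607) = 16 · 30 · 40 = 19200.

19200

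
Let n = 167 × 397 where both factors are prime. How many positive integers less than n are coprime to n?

φ(n) = (p − 1)(q − 1) = (167−1)(397−1) = 166·396 = 65736.

65736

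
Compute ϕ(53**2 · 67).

181896

φ(188203) = 188203 · (1 − 1/53) · (1 − 1/67)
       = 188203 · 3432/3551 = 181896.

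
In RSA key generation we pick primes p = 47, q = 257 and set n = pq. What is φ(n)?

φ(12079) = 12079 · (1 − 1/47) · (1 − 1/257)
       = 12079 · 11776/12079 = 11776.

11776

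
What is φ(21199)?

18816

Prime factorization: 21199 = 17 * 29 * 43.
φ(21199) = 21199 · (1 − 1/17) · (1 − 1/29) · (1 − 1/43)
       = 21199 · 18816/21199 = 18816.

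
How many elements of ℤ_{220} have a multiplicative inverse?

80

First factor: 220 = 2^2 · 5 · 11.
φ(2^2) = 2^1·(2−1) = 2·1 = 2.
φ(5) = 5 − 1 = 4.
φ(11) = 11 − 1 = 10.
φ(220) = 2 × 4 × 10 = 80.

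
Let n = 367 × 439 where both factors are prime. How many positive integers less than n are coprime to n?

For distinct primes, φ(pq) = (p−1)(q−1) = 366 × 438 = 160308.

160308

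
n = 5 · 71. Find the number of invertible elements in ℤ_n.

φ(355) = 355 · (1 − 1/5) · (1 − 1/71)
       = 355 · 280/355 = 280.

280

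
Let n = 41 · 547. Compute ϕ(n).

21840

φ(22427) = 22427 · (1 − 1/41) · (1 − 1/547)
       = 22427 · 21840/22427 = 21840.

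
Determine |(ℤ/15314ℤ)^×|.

First factor: 15314 = 2 * 13 * 19 * 31.
φ(2) = 2 − 1 = 1.
φ(13) = 13 − 1 = 12.
φ(19) = 19 − 1 = 18.
φ(31) = 31 − 1 = 30.
Since φ is multiplicative, φ(15314) = 1 · 12 · 18 · 30 = 6480.

6480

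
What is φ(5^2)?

φ(5^2) = 5^1·(5−1) = 5·4 = 20.

20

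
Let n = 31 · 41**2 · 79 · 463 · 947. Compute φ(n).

φ(31) = 31 − 1 = 30.
φ(41^2) = 41^1·(41−1) = 41·40 = 1640.
φ(79) = 79 − 1 = 78.
φ(463) = 463 − 1 = 462.
φ(947) = 947 − 1 = 946.
Since φ is multiplicative, φ(1805042652509) = 30 · 1640 · 78 · 462 · 946 = 1677230755200.

1677230755200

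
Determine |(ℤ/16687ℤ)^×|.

14400

16687 = 11 * 37 * 41.
φ(11) = 11 − 1 = 10.
φ(37) = 37 − 1 = 36.
φ(41) = 41 − 1 = 40.
Multiply: 10 · 36 · 40 = 14400.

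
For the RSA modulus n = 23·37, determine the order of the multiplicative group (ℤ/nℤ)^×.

792

φ(pq) = (p−1)(q−1) = 22 · 36 = 792.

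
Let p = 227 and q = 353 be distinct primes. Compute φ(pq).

79552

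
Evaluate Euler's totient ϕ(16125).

First factor: 16125 = 3 · 5^3 · 43.
φ(16125) = 16125 · (1 − 1/3) · (1 − 1/5) · (1 − 1/43)
       = 16125 · 336/645 = 8400.

8400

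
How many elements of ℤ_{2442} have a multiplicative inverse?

720

Prime factorization: 2442 = 2 · 3 · 11 · 37.
φ(2) = 2 − 1 = 1.
φ(3) = 3 − 1 = 2.
φ(11) = 11 − 1 = 10.
φ(37) = 37 − 1 = 36.
φ(2442) = 1 × 2 × 10 × 36 = 720.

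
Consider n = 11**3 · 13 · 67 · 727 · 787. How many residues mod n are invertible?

546851891520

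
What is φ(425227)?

352800

Prime factorization: 425227 = 11 · 29 · 31 · 43.
φ(11) = 11 − 1 = 10.
φ(29) = 29 − 1 = 28.
φ(31) = 31 − 1 = 30.
φ(43) = 43 − 1 = 42.
Since φ is multiplicative, φ(425227) = 10 · 28 · 30 · 42 = 352800.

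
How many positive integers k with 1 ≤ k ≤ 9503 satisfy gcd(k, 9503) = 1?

First factor: 9503 = 13 · 17 · 43.
φ(9503) = 9503 · (1 − 1/13) · (1 − 1/17) · (1 − 1/43)
       = 9503 · 8064/9503 = 8064.

8064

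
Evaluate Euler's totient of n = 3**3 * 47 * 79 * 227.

φ(3^3) = 3^3 − 3^2 = 27 − 9 = 18.
φ(47) = 47 − 1 = 46.
φ(79) = 79 − 1 = 78.
φ(227) = 227 − 1 = 226.
φ(22756977) = 18 × 46 × 78 × 226 = 14595984.

14595984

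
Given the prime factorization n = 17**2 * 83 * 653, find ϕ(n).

14542208

φ(15663511) = 15663511 · (1 − 1/17) · (1 − 1/83) · (1 − 1/653)
       = 15663511 · 855424/921383 = 14542208.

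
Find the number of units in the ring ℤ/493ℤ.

448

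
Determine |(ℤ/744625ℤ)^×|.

Factor 744625: 744625 = 5^3 * 7 * 23 * 37.
φ(5^3) = 5^3 − 5^2 = 125 − 25 = 100.
φ(7) = 7 − 1 = 6.
φ(23) = 23 − 1 = 22.
φ(37) = 37 − 1 = 36.
Since φ is multiplicative, φ(744625) = 100 · 6 · 22 · 36 = 475200.

475200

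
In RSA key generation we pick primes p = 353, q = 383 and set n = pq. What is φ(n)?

φ(135199) = 135199 · (1 − 1/353) · (1 − 1/383)
       = 135199 · 134464/135199 = 134464.

134464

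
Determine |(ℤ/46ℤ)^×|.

22

46 = 2 · 23.
φ(2) = 2 − 1 = 1.
φ(23) = 23 − 1 = 22.
φ(46) = 1 × 22 = 22.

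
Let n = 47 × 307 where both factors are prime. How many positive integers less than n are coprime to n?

φ(47) = 47 − 1 = 46.
φ(307) = 307 − 1 = 306.
Multiply: 46 · 306 = 14076.

14076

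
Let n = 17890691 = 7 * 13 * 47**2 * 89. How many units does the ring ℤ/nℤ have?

13698432

φ(7) = 7 − 1 = 6.
φ(13) = 13 − 1 = 12.
φ(47^2) = 47^1·(47−1) = 47·46 = 2162.
φ(89) = 89 − 1 = 88.
Since φ is multiplicative, φ(17890691) = 6 · 12 · 2162 · 88 = 13698432.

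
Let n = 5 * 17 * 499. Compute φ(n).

31872

φ(5) = 5 − 1 = 4.
φ(17) = 17 − 1 = 16.
φ(499) = 499 − 1 = 498.
Multiply: 4 · 16 · 498 = 31872.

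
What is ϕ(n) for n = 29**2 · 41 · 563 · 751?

13690320000

φ(14579015053) = 14579015053 · (1 − 1/29) · (1 − 1/41) · (1 − 1/563) · (1 − 1/751)
       = 14579015053 · 472080000/502724657 = 13690320000.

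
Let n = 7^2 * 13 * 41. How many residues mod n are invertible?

20160

φ(26117) = 26117 · (1 − 1/7) · (1 − 1/13) · (1 − 1/41)
       = 26117 · 2880/3731 = 20160.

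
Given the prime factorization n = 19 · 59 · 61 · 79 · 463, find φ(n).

φ(19) = 19 − 1 = 18.
φ(59) = 59 − 1 = 58.
φ(61) = 61 − 1 = 60.
φ(79) = 79 − 1 = 78.
φ(463) = 463 − 1 = 462.
φ(2501171837) = 18 × 58 × 60 × 78 × 462 = 2257295040.

2257295040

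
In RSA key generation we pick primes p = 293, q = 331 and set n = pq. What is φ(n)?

For distinct primes, φ(pq) = (p−1)(q−1) = 292 × 330 = 96360.

96360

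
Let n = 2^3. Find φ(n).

4

φ(8) = 8 · (1 − 1/2)
       = 8 · 1/2 = 4.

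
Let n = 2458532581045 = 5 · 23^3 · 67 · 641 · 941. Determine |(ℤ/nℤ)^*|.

φ(2458532581045) = 2458532581045 · (1 − 1/5) · (1 − 1/23) · (1 − 1/67) · (1 − 1/641) · (1 − 1/941)
       = 2458532581045 · 3494092800/4647509605 = 1848375091200.

1848375091200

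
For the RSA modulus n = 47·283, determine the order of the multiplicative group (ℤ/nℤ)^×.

12972

φ(n) = (p − 1)(q − 1) = (47−1)(283−1) = 46·282 = 12972.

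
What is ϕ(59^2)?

3422

φ(3481) = 3481 · (1 − 1/59)
       = 3481 · 58/59 = 3422.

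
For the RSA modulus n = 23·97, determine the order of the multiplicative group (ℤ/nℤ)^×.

2112

φ(2231) = 2231 · (1 − 1/23) · (1 − 1/97)
       = 2231 · 2112/2231 = 2112.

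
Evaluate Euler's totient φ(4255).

3168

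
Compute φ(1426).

660

First factor: 1426 = 2 * 23 * 31.
φ(2) = 2 − 1 = 1.
φ(23) = 23 − 1 = 22.
φ(31) = 31 − 1 = 30.
Since φ is multiplicative, φ(1426) = 1 · 22 · 30 = 660.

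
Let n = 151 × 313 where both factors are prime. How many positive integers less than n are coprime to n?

46800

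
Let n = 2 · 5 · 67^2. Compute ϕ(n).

17688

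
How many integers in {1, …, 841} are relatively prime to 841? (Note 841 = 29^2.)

φ(29^2) = 29^2 − 29^1 = 841 − 29 = 812.

812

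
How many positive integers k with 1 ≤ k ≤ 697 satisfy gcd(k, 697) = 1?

Prime factorization: 697 = 17 × 41.
φ(17) = 17 − 1 = 16.
φ(41) = 41 − 1 = 40.
φ(697) = 16 × 40 = 640.

640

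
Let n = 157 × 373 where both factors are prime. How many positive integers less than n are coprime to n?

φ(n) = (p − 1)(q − 1) = (157−1)(373−1) = 156·372 = 58032.

58032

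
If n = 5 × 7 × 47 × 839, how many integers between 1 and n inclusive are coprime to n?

925152

φ(1380155) = 1380155 · (1 − 1/5) · (1 − 1/7) · (1 − 1/47) · (1 − 1/839)
       = 1380155 · 925152/1380155 = 925152.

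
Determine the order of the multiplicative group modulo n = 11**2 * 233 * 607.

15465120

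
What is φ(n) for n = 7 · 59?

φ(7) = 7 − 1 = 6.
φ(59) = 59 − 1 = 58.
φ(413) = 6 × 58 = 348.

348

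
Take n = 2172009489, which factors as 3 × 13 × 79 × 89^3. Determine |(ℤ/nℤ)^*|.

1304873856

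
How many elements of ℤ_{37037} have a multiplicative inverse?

Factor 37037: 37037 = 7 · 11 · 13 · 37.
φ(7) = 7 − 1 = 6.
φ(11) = 11 − 1 = 10.
φ(13) = 13 − 1 = 12.
φ(37) = 37 − 1 = 36.
Since φ is multiplicative, φ(37037) = 6 · 10 · 12 · 36 = 25920.

25920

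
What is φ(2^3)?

4

φ(2^3) = 2^2·(2−1) = 4·1 = 4.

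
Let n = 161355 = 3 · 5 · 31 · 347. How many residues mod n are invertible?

83040

φ(3) = 3 − 1 = 2.
φ(5) = 5 − 1 = 4.
φ(31) = 31 − 1 = 30.
φ(347) = 347 − 1 = 346.
Since φ is multiplicative, φ(161355) = 2 · 4 · 30 · 346 = 83040.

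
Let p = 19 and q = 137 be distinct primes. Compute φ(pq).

φ(n) = (p − 1)(q − 1) = (19−1)(137−1) = 18·136 = 2448.

2448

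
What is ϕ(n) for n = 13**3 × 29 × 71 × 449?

φ(2031106727) = 2031106727 · (1 − 1/13) · (1 − 1/29) · (1 − 1/71) · (1 − 1/449)
       = 2031106727 · 10536960/12018383 = 1780746240.

1780746240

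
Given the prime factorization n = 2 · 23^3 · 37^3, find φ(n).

φ(1232590102) = 1232590102 · (1 − 1/2) · (1 − 1/23) · (1 − 1/37)
       = 1232590102 · 792/1702 = 573567192.

573567192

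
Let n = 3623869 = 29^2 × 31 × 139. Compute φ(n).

3361680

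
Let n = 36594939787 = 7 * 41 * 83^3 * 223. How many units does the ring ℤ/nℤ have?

30097765440

φ(36594939787) = 36594939787 · (1 − 1/7) · (1 − 1/41) · (1 − 1/83) · (1 − 1/223)
       = 36594939787 · 4368960/5312083 = 30097765440.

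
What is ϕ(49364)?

First factor: 49364 = 2^2 * 7 * 41 * 43.
φ(49364) = 49364 · (1 − 1/2) · (1 − 1/7) · (1 − 1/41) · (1 − 1/43)
       = 49364 · 10080/24682 = 20160.

20160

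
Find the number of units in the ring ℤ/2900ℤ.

Prime factorization: 2900 = 2^2 · 5^2 · 29.
φ(2900) = 2900 · (1 − 1/2) · (1 − 1/5) · (1 − 1/29)
       = 2900 · 112/290 = 1120.

1120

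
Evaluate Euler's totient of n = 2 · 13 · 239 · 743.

φ(4617002) = 4617002 · (1 − 1/2) · (1 − 1/13) · (1 − 1/239) · (1 − 1/743)
       = 4617002 · 2119152/4617002 = 2119152.

2119152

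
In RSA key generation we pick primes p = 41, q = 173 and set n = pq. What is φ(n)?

φ(7093) = 7093 · (1 − 1/41) · (1 − 1/173)
       = 7093 · 6880/7093 = 6880.

6880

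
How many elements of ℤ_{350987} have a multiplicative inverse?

254016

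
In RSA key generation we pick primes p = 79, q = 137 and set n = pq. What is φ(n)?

10608

φ(79) = 79 − 1 = 78.
φ(137) = 137 − 1 = 136.
φ(10823) = 78 × 136 = 10608.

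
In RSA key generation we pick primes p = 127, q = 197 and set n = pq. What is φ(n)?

24696

For distinct primes, φ(pq) = (p−1)(q−1) = 126 × 196 = 24696.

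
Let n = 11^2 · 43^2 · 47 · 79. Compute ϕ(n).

712792080

φ(11^2) = 11^2 − 11^1 = 121 − 11 = 110.
φ(43^2) = 43^2 − 43^1 = 1849 − 43 = 1806.
φ(47) = 47 − 1 = 46.
φ(79) = 79 − 1 = 78.
φ(830705777) = 110 × 1806 × 46 × 78 = 712792080.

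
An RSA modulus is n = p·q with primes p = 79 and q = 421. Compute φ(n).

φ(79) = 79 − 1 = 78.
φ(421) = 421 − 1 = 420.
Since φ is multiplicative, φ(33259) = 78 · 420 = 32760.

32760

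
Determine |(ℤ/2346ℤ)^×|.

2346 = 2 * 3 * 17 * 23.
φ(2346) = 2346 · (1 − 1/2) · (1 − 1/3) · (1 − 1/17) · (1 − 1/23)
       = 2346 · 704/2346 = 704.

704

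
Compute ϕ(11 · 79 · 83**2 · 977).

5181271680

φ(5848850557) = 5848850557 · (1 − 1/11) · (1 − 1/79) · (1 − 1/83) · (1 − 1/977)
       = 5848850557 · 62424960/70468079 = 5181271680.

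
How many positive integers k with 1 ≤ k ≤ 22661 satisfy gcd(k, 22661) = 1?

First factor: 22661 = 17 · 31 · 43.
φ(22661) = 22661 · (1 − 1/17) · (1 − 1/31) · (1 − 1/43)
       = 22661 · 20160/22661 = 20160.

20160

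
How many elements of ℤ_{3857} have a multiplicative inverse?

Prime factorization: 3857 = 7 · 19 · 29.
φ(3857) = 3857 · (1 − 1/7) · (1 − 1/19) · (1 − 1/29)
       = 3857 · 3024/3857 = 3024.

3024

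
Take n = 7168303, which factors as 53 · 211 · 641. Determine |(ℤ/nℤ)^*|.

6988800

φ(7168303) = 7168303 · (1 − 1/53) · (1 − 1/211) · (1 − 1/641)
       = 7168303 · 6988800/7168303 = 6988800.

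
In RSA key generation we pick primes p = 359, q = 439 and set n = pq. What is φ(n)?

156804

For distinct primes, φ(pq) = (p−1)(q−1) = 358 × 438 = 156804.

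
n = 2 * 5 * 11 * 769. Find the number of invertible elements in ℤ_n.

φ(84590) = 84590 · (1 − 1/2) · (1 − 1/5) · (1 − 1/11) · (1 − 1/769)
       = 84590 · 30720/84590 = 30720.

30720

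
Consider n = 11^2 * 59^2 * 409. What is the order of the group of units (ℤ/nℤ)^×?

153579360

φ(11^2) = 11^1·(11−1) = 11·10 = 110.
φ(59^2) = 59^1·(59−1) = 59·58 = 3422.
φ(409) = 409 − 1 = 408.
Multiply: 110 · 3422 · 408 = 153579360.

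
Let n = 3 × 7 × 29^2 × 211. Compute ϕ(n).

φ(3726471) = 3726471 · (1 − 1/3) · (1 − 1/7) · (1 − 1/29) · (1 − 1/211)
       = 3726471 · 70560/128499 = 2046240.

2046240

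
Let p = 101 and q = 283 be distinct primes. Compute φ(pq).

28200

φ(101) = 101 − 1 = 100.
φ(283) = 283 − 1 = 282.
Multiply: 100 · 282 = 28200.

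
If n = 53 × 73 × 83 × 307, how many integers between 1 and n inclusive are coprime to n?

φ(53) = 53 − 1 = 52.
φ(73) = 73 − 1 = 72.
φ(83) = 83 − 1 = 82.
φ(307) = 307 − 1 = 306.
φ(98585989) = 52 × 72 × 82 × 306 = 93944448.

93944448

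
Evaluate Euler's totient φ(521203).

443520

First factor: 521203 = 17 · 23 · 31 · 43.
φ(17) = 17 − 1 = 16.
φ(23) = 23 − 1 = 22.
φ(31) = 31 − 1 = 30.
φ(43) = 43 − 1 = 42.
φ(521203) = 16 × 22 × 30 × 42 = 443520.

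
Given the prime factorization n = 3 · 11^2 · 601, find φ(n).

132000

φ(218163) = 218163 · (1 − 1/3) · (1 − 1/11) · (1 − 1/601)
       = 218163 · 12000/19833 = 132000.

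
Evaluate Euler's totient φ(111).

72

Factor 111: 111 = 3 × 37.
φ(3) = 3 − 1 = 2.
φ(37) = 37 − 1 = 36.
Since φ is multiplicative, φ(111) = 2 · 36 = 72.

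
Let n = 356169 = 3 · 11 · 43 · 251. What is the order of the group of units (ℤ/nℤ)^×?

210000

φ(3) = 3 − 1 = 2.
φ(11) = 11 − 1 = 10.
φ(43) = 43 − 1 = 42.
φ(251) = 251 − 1 = 250.
Multiply: 2 · 10 · 42 · 250 = 210000.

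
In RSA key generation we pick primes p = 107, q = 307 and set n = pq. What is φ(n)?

φ(pq) = (p−1)(q−1) = 106 · 306 = 32436.

32436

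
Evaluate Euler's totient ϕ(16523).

First factor: 16523 = 13 × 31 × 41.
φ(13) = 13 − 1 = 12.
φ(31) = 31 − 1 = 30.
φ(41) = 41 − 1 = 40.
Multiply: 12 · 30 · 40 = 14400.

14400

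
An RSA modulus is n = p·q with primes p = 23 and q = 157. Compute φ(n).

3432

φ(n) = (p − 1)(q − 1) = (23−1)(157−1) = 22·156 = 3432.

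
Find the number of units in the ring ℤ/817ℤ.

First factor: 817 = 19 * 43.
φ(19) = 19 − 1 = 18.
φ(43) = 43 − 1 = 42.
Since φ is multiplicative, φ(817) = 18 · 42 = 756.

756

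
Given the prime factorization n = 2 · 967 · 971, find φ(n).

937020

φ(1877914) = 1877914 · (1 − 1/2) · (1 − 1/967) · (1 − 1/971)
       = 1877914 · 937020/1877914 = 937020.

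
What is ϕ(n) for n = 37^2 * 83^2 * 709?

6418439136

φ(6686608069) = 6686608069 · (1 − 1/37) · (1 − 1/83) · (1 − 1/709)
       = 6686608069 · 2090016/2177339 = 6418439136.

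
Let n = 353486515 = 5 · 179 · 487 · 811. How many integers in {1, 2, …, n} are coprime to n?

280285920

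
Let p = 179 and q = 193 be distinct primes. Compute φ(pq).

φ(34547) = 34547 · (1 − 1/179) · (1 − 1/193)
       = 34547 · 34176/34547 = 34176.

34176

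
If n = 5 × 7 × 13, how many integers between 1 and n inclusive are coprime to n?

φ(455) = 455 · (1 − 1/5) · (1 − 1/7) · (1 − 1/13)
       = 455 · 288/455 = 288.

288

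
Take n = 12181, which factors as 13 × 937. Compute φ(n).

φ(12181) = 12181 · (1 − 1/13) · (1 − 1/937)
       = 12181 · 11232/12181 = 11232.

11232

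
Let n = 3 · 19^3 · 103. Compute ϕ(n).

φ(3) = 3 − 1 = 2.
φ(19^3) = 19^3 − 19^2 = 6859 − 361 = 6498.
φ(103) = 103 − 1 = 102.
Multiply: 2 · 6498 · 102 = 1325592.

1325592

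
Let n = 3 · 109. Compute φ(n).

216

φ(3) = 3 − 1 = 2.
φ(109) = 109 − 1 = 108.
Multiply: 2 · 108 = 216.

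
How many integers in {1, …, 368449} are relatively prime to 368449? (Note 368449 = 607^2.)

367842

φ(368449) = 368449 · (1 − 1/607)
       = 368449 · 606/607 = 367842.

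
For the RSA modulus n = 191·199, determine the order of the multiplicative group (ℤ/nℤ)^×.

φ(191) = 191 − 1 = 190.
φ(199) = 199 − 1 = 198.
φ(38009) = 190 × 198 = 37620.

37620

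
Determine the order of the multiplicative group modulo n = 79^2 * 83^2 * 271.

11323414440

φ(11651441479) = 11651441479 · (1 − 1/79) · (1 − 1/83) · (1 − 1/271)
       = 11651441479 · 1726920/1776947 = 11323414440.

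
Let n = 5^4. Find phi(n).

φ(625) = 625 · (1 − 1/5)
       = 625 · 4/5 = 500.

500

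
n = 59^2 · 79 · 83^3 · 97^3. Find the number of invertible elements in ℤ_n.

136194430057949952

φ(143509481224468349) = 143509481224468349 · (1 − 1/59) · (1 − 1/79) · (1 − 1/83) · (1 − 1/97)
       = 143509481224468349 · 35612928/37525711 = 136194430057949952.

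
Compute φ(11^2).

110

φ(11^2) = 11^2 − 11^1 = 121 − 11 = 110.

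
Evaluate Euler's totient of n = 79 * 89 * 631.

φ(4436561) = 4436561 · (1 − 1/79) · (1 − 1/89) · (1 − 1/631)
       = 4436561 · 4324320/4436561 = 4324320.

4324320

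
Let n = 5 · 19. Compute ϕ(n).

72

φ(95) = 95 · (1 − 1/5) · (1 − 1/19)
       = 95 · 72/95 = 72.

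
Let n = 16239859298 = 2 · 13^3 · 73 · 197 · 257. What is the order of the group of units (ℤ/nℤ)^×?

7326498816

φ(2) = 2 − 1 = 1.
φ(13^3) = 13^2·(13−1) = 169·12 = 2028.
φ(73) = 73 − 1 = 72.
φ(197) = 197 − 1 = 196.
φ(257) = 257 − 1 = 256.
Since φ is multiplicative, φ(16239859298) = 1 · 2028 · 72 · 196 · 256 = 7326498816.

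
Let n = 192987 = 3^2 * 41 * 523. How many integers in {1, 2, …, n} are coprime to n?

125280

φ(3^2) = 3^1·(3−1) = 3·2 = 6.
φ(41) = 41 − 1 = 40.
φ(523) = 523 − 1 = 522.
φ(192987) = 6 × 40 × 522 = 125280.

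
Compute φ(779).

720

First factor: 779 = 19 · 41.
φ(779) = 779 · (1 − 1/19) · (1 − 1/41)
       = 779 · 720/779 = 720.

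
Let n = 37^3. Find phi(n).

49284

φ(37^3) = 37^3 − 37^2 = 50653 − 1369 = 49284.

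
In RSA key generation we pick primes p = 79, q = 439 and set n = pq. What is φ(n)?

φ(34681) = 34681 · (1 − 1/79) · (1 − 1/439)
       = 34681 · 34164/34681 = 34164.

34164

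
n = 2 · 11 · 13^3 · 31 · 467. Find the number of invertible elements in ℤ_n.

283514400

φ(699731318) = 699731318 · (1 − 1/2) · (1 − 1/11) · (1 − 1/13) · (1 − 1/31) · (1 − 1/467)
       = 699731318 · 1677600/4140422 = 283514400.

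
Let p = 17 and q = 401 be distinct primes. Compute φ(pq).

6400

φ(17) = 17 − 1 = 16.
φ(401) = 401 − 1 = 400.
φ(6817) = 16 × 400 = 6400.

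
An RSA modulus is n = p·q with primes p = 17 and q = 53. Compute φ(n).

φ(17) = 17 − 1 = 16.
φ(53) = 53 − 1 = 52.
Multiply: 16 · 52 = 832.

832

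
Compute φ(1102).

504

Prime factorization: 1102 = 2 × 19 × 29.
φ(1102) = 1102 · (1 − 1/2) · (1 − 1/19) · (1 − 1/29)
       = 1102 · 504/1102 = 504.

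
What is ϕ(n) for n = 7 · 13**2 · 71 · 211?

φ(7) = 7 − 1 = 6.
φ(13^2) = 13^1·(13−1) = 13·12 = 156.
φ(71) = 71 − 1 = 70.
φ(211) = 211 − 1 = 210.
Multiply: 6 · 156 · 70 · 210 = 13759200.

13759200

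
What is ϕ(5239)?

First factor: 5239 = 13^2 · 31.
φ(13^2) = 13^1·(13−1) = 13·12 = 156.
φ(31) = 31 − 1 = 30.
φ(5239) = 156 × 30 = 4680.

4680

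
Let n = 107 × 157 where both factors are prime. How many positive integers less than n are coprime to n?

φ(107) = 107 − 1 = 106.
φ(157) = 157 − 1 = 156.
Multiply: 106 · 156 = 16536.

16536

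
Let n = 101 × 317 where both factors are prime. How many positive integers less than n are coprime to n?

31600

φ(pq) = (p−1)(q−1) = 100 · 316 = 31600.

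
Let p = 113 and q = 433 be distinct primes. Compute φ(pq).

φ(pq) = (p−1)(q−1) = 112 · 432 = 48384.

48384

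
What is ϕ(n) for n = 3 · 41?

80

φ(123) = 123 · (1 − 1/3) · (1 − 1/41)
       = 123 · 80/123 = 80.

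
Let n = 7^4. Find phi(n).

φ(7^4) = 7^4 − 7^3 = 2401 − 343 = 2058.

2058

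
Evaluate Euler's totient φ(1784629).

Prime factorization: 1784629 = 7^3 * 11^2 * 43.
φ(7^3) = 7^3 − 7^2 = 343 − 49 = 294.
φ(11^2) = 11^2 − 11^1 = 121 − 11 = 110.
φ(43) = 43 − 1 = 42.
Since φ is multiplicative, φ(1784629) = 294 · 110 · 42 = 1358280.

1358280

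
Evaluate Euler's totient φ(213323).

184800

Prime factorization: 213323 = 11^2 · 41 · 43.
φ(11^2) = 11^1·(11−1) = 11·10 = 110.
φ(41) = 41 − 1 = 40.
φ(43) = 43 − 1 = 42.
φ(213323) = 110 × 40 × 42 = 184800.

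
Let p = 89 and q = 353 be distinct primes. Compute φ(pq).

30976

φ(pq) = (p−1)(q−1) = 88 · 352 = 30976.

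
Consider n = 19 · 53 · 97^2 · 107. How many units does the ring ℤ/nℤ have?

923899392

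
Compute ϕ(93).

60

93 = 3 · 31.
φ(93) = 93 · (1 − 1/3) · (1 − 1/31)
       = 93 · 60/93 = 60.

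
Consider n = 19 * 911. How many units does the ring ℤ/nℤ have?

16380

φ(19) = 19 − 1 = 18.
φ(911) = 911 − 1 = 910.
Since φ is multiplicative, φ(17309) = 18 · 910 = 16380.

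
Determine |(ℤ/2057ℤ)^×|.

1760

2057 = 11^2 · 17.
φ(11^2) = 11^2 − 11^1 = 121 − 11 = 110.
φ(17) = 17 − 1 = 16.
Since φ is multiplicative, φ(2057) = 110 · 16 = 1760.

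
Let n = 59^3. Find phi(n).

φ(59^3) = 59^2·(59−1) = 3481·58 = 201898.

201898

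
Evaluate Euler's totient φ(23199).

23199 = 3 × 11 × 19 × 37.
φ(3) = 3 − 1 = 2.
φ(11) = 11 − 1 = 10.
φ(19) = 19 − 1 = 18.
φ(37) = 37 − 1 = 36.
φ(23199) = 2 × 10 × 18 × 36 = 12960.

12960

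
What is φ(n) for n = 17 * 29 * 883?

φ(17) = 17 − 1 = 16.
φ(29) = 29 − 1 = 28.
φ(883) = 883 − 1 = 882.
Multiply: 16 · 28 · 882 = 395136.

395136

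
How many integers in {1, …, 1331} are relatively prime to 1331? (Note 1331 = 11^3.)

1210

φ(1331) = 1331 · (1 − 1/11)
       = 1331 · 10/11 = 1210.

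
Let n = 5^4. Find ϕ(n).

φ(625) = 625 · (1 − 1/5)
       = 625 · 4/5 = 500.

500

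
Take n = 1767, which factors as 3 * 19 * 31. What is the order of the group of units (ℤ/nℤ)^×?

φ(3) = 3 − 1 = 2.
φ(19) = 19 − 1 = 18.
φ(31) = 31 − 1 = 30.
Multiply: 2 · 18 · 30 = 1080.

1080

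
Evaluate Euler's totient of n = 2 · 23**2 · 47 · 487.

11312136

φ(2) = 2 − 1 = 1.
φ(23^2) = 23^2 − 23^1 = 529 − 23 = 506.
φ(47) = 47 − 1 = 46.
φ(487) = 487 − 1 = 486.
Multiply: 1 · 506 · 46 · 486 = 11312136.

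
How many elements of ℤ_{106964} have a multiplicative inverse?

42240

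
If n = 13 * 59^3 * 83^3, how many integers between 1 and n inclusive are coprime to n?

1368621316848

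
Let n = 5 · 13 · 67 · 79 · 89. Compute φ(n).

21745152

φ(5) = 5 − 1 = 4.
φ(13) = 13 − 1 = 12.
φ(67) = 67 − 1 = 66.
φ(79) = 79 − 1 = 78.
φ(89) = 89 − 1 = 88.
Multiply: 4 · 12 · 66 · 78 · 88 = 21745152.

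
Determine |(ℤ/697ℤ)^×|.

640

First factor: 697 = 17 · 41.
φ(17) = 17 − 1 = 16.
φ(41) = 41 − 1 = 40.
Multiply: 16 · 40 = 640.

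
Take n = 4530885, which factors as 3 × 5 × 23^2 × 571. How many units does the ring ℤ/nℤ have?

φ(3) = 3 − 1 = 2.
φ(5) = 5 − 1 = 4.
φ(23^2) = 23^2 − 23^1 = 529 − 23 = 506.
φ(571) = 571 − 1 = 570.
Multiply: 2 · 4 · 506 · 570 = 2307360.

2307360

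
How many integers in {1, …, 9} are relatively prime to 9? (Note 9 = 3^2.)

6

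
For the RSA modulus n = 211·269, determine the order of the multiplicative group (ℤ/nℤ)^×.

56280

φ(n) = (p − 1)(q − 1) = (211−1)(269−1) = 210·268 = 56280.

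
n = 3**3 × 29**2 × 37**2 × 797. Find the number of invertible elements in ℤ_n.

15496935552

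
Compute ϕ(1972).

Prime factorization: 1972 = 2^2 · 17 · 29.
φ(2^2) = 2^1·(2−1) = 2·1 = 2.
φ(17) = 17 − 1 = 16.
φ(29) = 29 − 1 = 28.
Multiply: 2 · 16 · 28 = 896.

896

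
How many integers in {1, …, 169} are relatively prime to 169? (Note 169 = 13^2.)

φ(169) = 169 · (1 − 1/13)
       = 169 · 12/13 = 156.

156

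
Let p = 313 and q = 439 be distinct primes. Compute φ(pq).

φ(313) = 313 − 1 = 312.
φ(439) = 439 − 1 = 438.
Multiply: 312 · 438 = 136656.

136656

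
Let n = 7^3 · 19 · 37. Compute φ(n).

φ(241129) = 241129 · (1 − 1/7) · (1 − 1/19) · (1 − 1/37)
       = 241129 · 3888/4921 = 190512.

190512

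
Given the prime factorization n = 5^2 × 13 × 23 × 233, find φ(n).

φ(5^2) = 5^2 − 5^1 = 25 − 5 = 20.
φ(13) = 13 − 1 = 12.
φ(23) = 23 − 1 = 22.
φ(233) = 233 − 1 = 232.
Since φ is multiplicative, φ(1741675) = 20 · 12 · 22 · 232 = 1224960.

1224960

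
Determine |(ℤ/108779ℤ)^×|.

Factor 108779: 108779 = 11**2 · 29 · 31.
φ(11^2) = 11^2 − 11^1 = 121 − 11 = 110.
φ(29) = 29 − 1 = 28.
φ(31) = 31 − 1 = 30.
φ(108779) = 110 × 28 × 30 = 92400.

92400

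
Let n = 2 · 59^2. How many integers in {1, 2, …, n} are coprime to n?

φ(6962) = 6962 · (1 − 1/2) · (1 − 1/59)
       = 6962 · 58/118 = 3422.

3422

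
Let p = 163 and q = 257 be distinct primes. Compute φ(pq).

φ(163) = 163 − 1 = 162.
φ(257) = 257 − 1 = 256.
Multiply: 162 · 256 = 41472.

41472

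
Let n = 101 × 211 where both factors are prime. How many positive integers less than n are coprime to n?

φ(101) = 101 − 1 = 100.
φ(211) = 211 − 1 = 210.
Multiply: 100 · 210 = 21000.

21000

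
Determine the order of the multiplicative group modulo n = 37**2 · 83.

109224

φ(113627) = 113627 · (1 − 1/37) · (1 − 1/83)
       = 113627 · 2952/3071 = 109224.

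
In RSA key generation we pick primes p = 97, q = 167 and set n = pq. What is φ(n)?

15936

For distinct primes, φ(pq) = (p−1)(q−1) = 96 × 166 = 15936.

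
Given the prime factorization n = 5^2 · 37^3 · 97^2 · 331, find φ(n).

3028955212800

φ(5^2) = 5^1·(5−1) = 5·4 = 20.
φ(37^3) = 37^2·(37−1) = 1369·36 = 49284.
φ(97^2) = 97^2 − 97^1 = 9409 − 97 = 9312.
φ(331) = 331 − 1 = 330.
φ(3943815987175) = 20 × 49284 × 9312 × 330 = 3028955212800.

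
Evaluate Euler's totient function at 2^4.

φ(16) = 16 · (1 − 1/2)
       = 16 · 1/2 = 8.

8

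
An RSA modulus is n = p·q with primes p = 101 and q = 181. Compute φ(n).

18000

For distinct primes, φ(pq) = (p−1)(q−1) = 100 × 180 = 18000.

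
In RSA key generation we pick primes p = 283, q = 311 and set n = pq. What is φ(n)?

87420

φ(n) = (p − 1)(q − 1) = (283−1)(311−1) = 282·310 = 87420.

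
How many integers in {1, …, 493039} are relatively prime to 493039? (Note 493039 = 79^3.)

φ(493039) = 493039 · (1 − 1/79)
       = 493039 · 78/79 = 486798.

486798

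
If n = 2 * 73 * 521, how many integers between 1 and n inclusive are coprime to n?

37440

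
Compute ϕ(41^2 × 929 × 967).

φ(41^2) = 41^2 − 41^1 = 1681 − 41 = 1640.
φ(929) = 929 − 1 = 928.
φ(967) = 967 − 1 = 966.
φ(1510114583) = 1640 × 928 × 966 = 1470174720.

1470174720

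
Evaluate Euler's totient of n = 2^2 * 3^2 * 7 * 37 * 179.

461376

φ(2^2) = 2^1·(2−1) = 2·1 = 2.
φ(3^2) = 3^2 − 3^1 = 9 − 3 = 6.
φ(7) = 7 − 1 = 6.
φ(37) = 37 − 1 = 36.
φ(179) = 179 − 1 = 178.
φ(1668996) = 2 × 6 × 6 × 36 × 178 = 461376.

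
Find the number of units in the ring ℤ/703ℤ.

Prime factorization: 703 = 19 · 37.
φ(703) = 703 · (1 − 1/19) · (1 − 1/37)
       = 703 · 648/703 = 648.

648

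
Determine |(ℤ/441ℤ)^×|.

First factor: 441 = 3**2 · 7**2.
φ(441) = 441 · (1 − 1/3) · (1 − 1/7)
       = 441 · 12/21 = 252.

252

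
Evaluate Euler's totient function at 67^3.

296274

φ(300763) = 300763 · (1 − 1/67)
       = 300763 · 66/67 = 296274.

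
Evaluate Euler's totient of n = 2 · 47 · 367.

φ(34498) = 34498 · (1 − 1/2) · (1 − 1/47) · (1 − 1/367)
       = 34498 · 16836/34498 = 16836.

16836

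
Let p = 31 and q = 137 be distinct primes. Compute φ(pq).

4080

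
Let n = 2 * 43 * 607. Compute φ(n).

φ(2) = 2 − 1 = 1.
φ(43) = 43 − 1 = 42.
φ(607) = 607 − 1 = 606.
φ(52202) = 1 × 42 × 606 = 25452.

25452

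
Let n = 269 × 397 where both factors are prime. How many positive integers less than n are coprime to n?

106128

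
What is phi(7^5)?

φ(16807) = 16807 · (1 − 1/7)
       = 16807 · 6/7 = 14406.

14406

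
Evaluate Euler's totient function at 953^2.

907256

φ(953^2) = 953^2 − 953^1 = 908209 − 953 = 907256.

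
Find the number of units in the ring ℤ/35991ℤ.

22680

35991 = 3**3 × 31 × 43.
φ(35991) = 35991 · (1 − 1/3) · (1 − 1/31) · (1 − 1/43)
       = 35991 · 2520/3999 = 22680.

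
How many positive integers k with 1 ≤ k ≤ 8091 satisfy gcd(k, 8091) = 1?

5040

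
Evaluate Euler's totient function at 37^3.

φ(50653) = 50653 · (1 − 1/37)
       = 50653 · 36/37 = 49284.

49284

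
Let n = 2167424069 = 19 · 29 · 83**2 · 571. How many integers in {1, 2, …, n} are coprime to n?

φ(2167424069) = 2167424069 · (1 − 1/19) · (1 − 1/29) · (1 − 1/83) · (1 − 1/571)
       = 2167424069 · 23556960/26113543 = 1955227680.

1955227680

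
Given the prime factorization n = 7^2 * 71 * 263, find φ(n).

770280

φ(914977) = 914977 · (1 − 1/7) · (1 − 1/71) · (1 − 1/263)
       = 914977 · 110040/130711 = 770280.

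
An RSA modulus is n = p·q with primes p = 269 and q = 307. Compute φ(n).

82008

φ(82583) = 82583 · (1 − 1/269) · (1 − 1/307)
       = 82583 · 82008/82583 = 82008.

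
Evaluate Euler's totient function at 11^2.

φ(11^2) = 11^2 − 11^1 = 121 − 11 = 110.

110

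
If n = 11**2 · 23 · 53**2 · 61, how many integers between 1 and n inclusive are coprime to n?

400171200

φ(476864267) = 476864267 · (1 − 1/11) · (1 − 1/23) · (1 − 1/53) · (1 − 1/61)
       = 476864267 · 686400/817949 = 400171200.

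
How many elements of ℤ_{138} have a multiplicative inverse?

44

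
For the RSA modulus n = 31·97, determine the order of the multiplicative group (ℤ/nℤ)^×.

2880

φ(pq) = (p−1)(q−1) = 30 · 96 = 2880.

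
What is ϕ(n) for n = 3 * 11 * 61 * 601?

φ(3) = 3 − 1 = 2.
φ(11) = 11 − 1 = 10.
φ(61) = 61 − 1 = 60.
φ(601) = 601 − 1 = 600.
Since φ is multiplicative, φ(1209813) = 2 · 10 · 60 · 600 = 720000.

720000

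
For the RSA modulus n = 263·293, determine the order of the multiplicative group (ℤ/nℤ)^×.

76504

φ(n) = (p − 1)(q − 1) = (263−1)(293−1) = 262·292 = 76504.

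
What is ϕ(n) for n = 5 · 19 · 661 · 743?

35259840

φ(5) = 5 − 1 = 4.
φ(19) = 19 − 1 = 18.
φ(661) = 661 − 1 = 660.
φ(743) = 743 − 1 = 742.
Since φ is multiplicative, φ(46656685) = 4 · 18 · 660 · 742 = 35259840.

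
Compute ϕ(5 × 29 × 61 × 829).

5564160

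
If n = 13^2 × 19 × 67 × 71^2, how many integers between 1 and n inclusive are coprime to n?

φ(13^2) = 13^2 − 13^1 = 169 − 13 = 156.
φ(19) = 19 − 1 = 18.
φ(67) = 67 − 1 = 66.
φ(71^2) = 71^1·(71−1) = 71·70 = 4970.
φ(1084505617) = 156 × 18 × 66 × 4970 = 921080160.

921080160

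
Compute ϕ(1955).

1955 = 5 * 17 * 23.
φ(1955) = 1955 · (1 − 1/5) · (1 − 1/17) · (1 − 1/23)
       = 1955 · 1408/1955 = 1408.

1408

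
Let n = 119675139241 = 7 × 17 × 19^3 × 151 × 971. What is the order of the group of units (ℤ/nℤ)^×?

φ(7) = 7 − 1 = 6.
φ(17) = 17 − 1 = 16.
φ(19^3) = 19^3 − 19^2 = 6859 − 361 = 6498.
φ(151) = 151 − 1 = 150.
φ(971) = 971 − 1 = 970.
φ(119675139241) = 6 × 16 × 6498 × 150 × 970 = 90764064000.

90764064000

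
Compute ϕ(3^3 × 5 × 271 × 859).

φ(3^3) = 3^3 − 3^2 = 27 − 9 = 18.
φ(5) = 5 − 1 = 4.
φ(271) = 271 − 1 = 270.
φ(859) = 859 − 1 = 858.
φ(31426515) = 18 × 4 × 270 × 858 = 16679520.

16679520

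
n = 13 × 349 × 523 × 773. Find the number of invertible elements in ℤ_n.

φ(13) = 13 − 1 = 12.
φ(349) = 349 − 1 = 348.
φ(523) = 523 − 1 = 522.
φ(773) = 773 − 1 = 772.
Since φ is multiplicative, φ(1834213823) = 12 · 348 · 522 · 772 = 1682861184.

1682861184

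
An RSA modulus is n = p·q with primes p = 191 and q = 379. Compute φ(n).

φ(191) = 191 − 1 = 190.
φ(379) = 379 − 1 = 378.
Multiply: 190 · 378 = 71820.

71820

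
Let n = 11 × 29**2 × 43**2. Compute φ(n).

14664720

φ(17105099) = 17105099 · (1 − 1/11) · (1 − 1/29) · (1 − 1/43)
       = 17105099 · 11760/13717 = 14664720.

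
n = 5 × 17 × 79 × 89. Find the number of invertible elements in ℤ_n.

φ(597635) = 597635 · (1 − 1/5) · (1 − 1/17) · (1 − 1/79) · (1 − 1/89)
       = 597635 · 439296/597635 = 439296.

439296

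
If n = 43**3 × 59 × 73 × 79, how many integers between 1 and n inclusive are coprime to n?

25295385024

φ(43^3) = 43^2·(43−1) = 1849·42 = 77658.
φ(59) = 59 − 1 = 58.
φ(73) = 73 − 1 = 72.
φ(79) = 79 − 1 = 78.
φ(27052495271) = 77658 × 58 × 72 × 78 = 25295385024.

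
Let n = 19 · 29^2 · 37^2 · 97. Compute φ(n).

1868977152

φ(19) = 19 − 1 = 18.
φ(29^2) = 29^2 − 29^1 = 841 − 29 = 812.
φ(37^2) = 37^1·(37−1) = 37·36 = 1332.
φ(97) = 97 − 1 = 96.
Multiply: 18 · 812 · 1332 · 96 = 1868977152.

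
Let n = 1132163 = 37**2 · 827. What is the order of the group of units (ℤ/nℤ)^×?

φ(1132163) = 1132163 · (1 − 1/37) · (1 − 1/827)
       = 1132163 · 29736/30599 = 1100232.

1100232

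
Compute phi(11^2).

φ(121) = 121 · (1 − 1/11)
       = 121 · 10/11 = 110.

110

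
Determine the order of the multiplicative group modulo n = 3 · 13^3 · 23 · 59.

5175456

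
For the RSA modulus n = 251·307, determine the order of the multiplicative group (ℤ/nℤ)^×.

76500

φ(pq) = (p−1)(q−1) = 250 · 306 = 76500.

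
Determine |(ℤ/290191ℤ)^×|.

290191 = 11 · 23 · 31 · 37.
φ(11) = 11 − 1 = 10.
φ(23) = 23 − 1 = 22.
φ(31) = 31 − 1 = 30.
φ(37) = 37 − 1 = 36.
Multiply: 10 · 22 · 30 · 36 = 237600.

237600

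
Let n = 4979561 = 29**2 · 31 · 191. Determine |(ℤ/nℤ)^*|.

φ(4979561) = 4979561 · (1 − 1/29) · (1 − 1/31) · (1 − 1/191)
       = 4979561 · 159600/171709 = 4628400.

4628400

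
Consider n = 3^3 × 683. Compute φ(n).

φ(3^3) = 3^2·(3−1) = 9·2 = 18.
φ(683) = 683 − 1 = 682.
φ(18441) = 18 × 682 = 12276.

12276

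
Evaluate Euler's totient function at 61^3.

223260

φ(226981) = 226981 · (1 − 1/61)
       = 226981 · 60/61 = 223260.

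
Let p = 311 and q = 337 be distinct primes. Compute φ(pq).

For distinct primes, φ(pq) = (p−1)(q−1) = 310 × 336 = 104160.

104160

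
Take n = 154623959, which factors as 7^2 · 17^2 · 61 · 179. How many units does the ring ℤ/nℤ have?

122008320

φ(7^2) = 7^2 − 7^1 = 49 − 7 = 42.
φ(17^2) = 17^2 − 17^1 = 289 − 17 = 272.
φ(61) = 61 − 1 = 60.
φ(179) = 179 − 1 = 178.
Since φ is multiplicative, φ(154623959) = 42 · 272 · 60 · 178 = 122008320.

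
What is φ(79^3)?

φ(493039) = 493039 · (1 − 1/79)
       = 493039 · 78/79 = 486798.

486798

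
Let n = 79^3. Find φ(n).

φ(79^3) = 79^2·(79−1) = 6241·78 = 486798.

486798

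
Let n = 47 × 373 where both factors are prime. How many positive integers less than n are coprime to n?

φ(47) = 47 − 1 = 46.
φ(373) = 373 − 1 = 372.
Since φ is multiplicative, φ(17531) = 46 · 372 = 17112.

17112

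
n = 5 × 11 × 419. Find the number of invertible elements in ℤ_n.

16720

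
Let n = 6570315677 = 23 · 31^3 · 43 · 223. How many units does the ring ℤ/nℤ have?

5913840240

φ(23) = 23 − 1 = 22.
φ(31^3) = 31^2·(31−1) = 961·30 = 28830.
φ(43) = 43 − 1 = 42.
φ(223) = 223 − 1 = 222.
φ(6570315677) = 22 × 28830 × 42 × 222 = 5913840240.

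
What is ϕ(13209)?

First factor: 13209 = 3 × 7 × 17 × 37.
φ(13209) = 13209 · (1 − 1/3) · (1 − 1/7) · (1 − 1/17) · (1 − 1/37)
       = 13209 · 6912/13209 = 6912.

6912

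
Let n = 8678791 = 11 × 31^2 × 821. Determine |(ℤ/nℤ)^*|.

7626000

φ(8678791) = 8678791 · (1 − 1/11) · (1 − 1/31) · (1 − 1/821)
       = 8678791 · 246000/279961 = 7626000.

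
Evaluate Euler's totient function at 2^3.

φ(2^3) = 2^3 − 2^2 = 8 − 4 = 4.

4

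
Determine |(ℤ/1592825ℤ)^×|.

1135680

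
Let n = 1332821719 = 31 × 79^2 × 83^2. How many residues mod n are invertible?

1258157160

φ(1332821719) = 1332821719 · (1 − 1/31) · (1 − 1/79) · (1 − 1/83)
       = 1332821719 · 191880/203267 = 1258157160.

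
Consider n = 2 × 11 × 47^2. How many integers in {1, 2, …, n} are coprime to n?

21620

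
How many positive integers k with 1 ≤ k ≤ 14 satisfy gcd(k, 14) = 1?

6

Factor 14: 14 = 2 · 7.
φ(14) = 14 · (1 − 1/2) · (1 − 1/7)
       = 14 · 6/14 = 6.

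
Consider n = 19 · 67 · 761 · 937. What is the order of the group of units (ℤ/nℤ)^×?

845095680

φ(19) = 19 − 1 = 18.
φ(67) = 67 − 1 = 66.
φ(761) = 761 − 1 = 760.
φ(937) = 937 − 1 = 936.
Multiply: 18 · 66 · 760 · 936 = 845095680.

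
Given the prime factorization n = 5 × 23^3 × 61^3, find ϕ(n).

10393199520

φ(5) = 5 − 1 = 4.
φ(23^3) = 23^3 − 23^2 = 12167 − 529 = 11638.
φ(61^3) = 61^3 − 61^2 = 226981 − 3721 = 223260.
φ(13808389135) = 4 × 11638 × 223260 = 10393199520.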